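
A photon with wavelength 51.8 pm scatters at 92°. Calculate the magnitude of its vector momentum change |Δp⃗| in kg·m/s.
1.7982e-23 kg·m/s

Photon momentum magnitude is p = h/λ.

Initial momentum:
p₀ = h/λ = 6.6261e-34/5.1800e-11 = 1.2792e-23 kg·m/s

After scattering:
λ' = λ + Δλ = 51.8 + 2.5110 = 54.3110 pm
p' = h/λ' = 6.6261e-34/5.4311e-11 = 1.2200e-23 kg·m/s

Momentum is a vector; the scattered photon's direction makes angle θ = 92° with the incident direction. The magnitude of the vector change Δp⃗ = p⃗₀ − p⃗' is found from the law of cosines:
|Δp⃗|² = p₀² + p'² − 2p₀p'cos θ
|Δp⃗|² = (1.2792e-23)² + (1.2200e-23)² − 2·1.2792e-23·1.2200e-23·cos(92°)
|Δp⃗| = 1.7982e-23 kg·m/s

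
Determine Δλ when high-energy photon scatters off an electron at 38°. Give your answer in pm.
0.5144 pm

Using the Compton scattering formula:
Δλ = λ_C(1 - cos θ)

where λ_C = h/(m_e·c) ≈ 2.4263 pm is the Compton wavelength of an electron.

For θ = 38°:
cos(38°) = 0.7880
1 - cos(38°) = 0.2120

Δλ = 2.4263 × 0.2120
Δλ = 0.5144 pm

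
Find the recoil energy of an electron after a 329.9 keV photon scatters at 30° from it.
26.2627 keV

By energy conservation: K_e = E_initial - E_final

First find the scattered photon energy:
Initial wavelength: λ = hc/E = 3.7582 pm
Compton shift: Δλ = λ_C(1 - cos(30°)) = 0.3251 pm
Final wavelength: λ' = 3.7582 + 0.3251 = 4.0833 pm
Final photon energy: E' = hc/λ' = 303.6373 keV

Electron kinetic energy:
K_e = E - E' = 329.9000 - 303.6373 = 26.2627 keV

(Intermediate values are shown rounded; full precision is carried through to the final answer.)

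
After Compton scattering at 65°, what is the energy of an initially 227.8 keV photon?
181.1685 keV

First convert energy to wavelength:
λ = hc/E, with hc ≈ 1239.842 keV·pm (i.e. 1239.842 eV·nm)

For E = 227.8 keV = 227800 eV:
λ = 1239.842 keV·pm / 227.8 keV
λ = 5.4427 pm

Calculate the Compton shift:
Δλ = λ_C(1 - cos(65°)) = 2.4263 × 0.5774
Δλ = 1.4009 pm

Final wavelength:
λ' = 5.4427 + 1.4009 = 6.8436 pm

Final energy:
E' = hc/λ' = 1239.842 / 6.8436 = 181.1685 keV

(Intermediate values are shown rounded; full precision is carried through to the final answer.)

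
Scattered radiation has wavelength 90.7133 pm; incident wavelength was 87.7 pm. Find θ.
104.00°

First find the wavelength shift:
Δλ = λ' - λ = 90.7133 - 87.7 = 3.0133 pm

Using Δλ = λ_C(1 - cos θ), with λ_C = h/(m_e·c) ≈ 2.42631024 pm:
cos θ = 1 - Δλ/λ_C
cos θ = 1 - 3.0133/2.42631024
cos θ = -0.241927

θ = arccos(-0.241927)
θ = 104.00°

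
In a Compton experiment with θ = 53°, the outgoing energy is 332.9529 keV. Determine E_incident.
449.6000 keV

Convert final energy to wavelength (hc ≈ 1239.842 keV·pm):
λ' = hc/E' = 1239.842 / 332.9529 = 3.7238 pm

Calculate the Compton shift:
Δλ = λ_C(1 - cos(53°))
Δλ = 2.4263 × (1 - cos(53°))
Δλ = 0.9661 pm

Initial wavelength:
λ = λ' - Δλ = 3.7238 - 0.9661 = 2.7577 pm

Initial energy:
E = hc/λ = 1239.842 / 2.7577 = 449.6000 keV

(Intermediate values are shown rounded; full precision is carried through to the final answer.)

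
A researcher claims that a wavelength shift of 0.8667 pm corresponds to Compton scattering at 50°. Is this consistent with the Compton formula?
Yes, consistent

Calculate the expected shift for θ = 50°:

Δλ_expected = λ_C(1 - cos(50°))
Δλ_expected = 2.4263 × (1 - cos(50°))
Δλ_expected = 2.4263 × 0.3572
Δλ_expected = 0.8667 pm

Given shift: 0.8667 pm
Expected shift: 0.8667 pm
Difference: 0.0000 pm

The values match. This is consistent with Compton scattering at the stated angle.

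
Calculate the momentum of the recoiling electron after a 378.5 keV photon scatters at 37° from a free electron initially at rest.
1.2259e-22 kg·m/s

The electron is initially at rest, so by conservation of momentum:
p⃗_e = p⃗₀ − p⃗'  (incident photon momentum minus scattered photon momentum)

Photon momentum magnitudes (p = h/λ = E/c):
λ₀ = hc/E₀ = 3.2757 pm → p₀ = h/λ₀ = 2.0228e-22 kg·m/s
Δλ = λ_C(1 − cos 37°) = 0.4886 pm
λ' = 3.7642 pm → p' = h/λ' = 1.7603e-22 kg·m/s

The scattered photon makes angle θ = 37° with the incident direction, so by the law of cosines:
|p⃗_e|² = p₀² + p'² − 2p₀p'cos θ
|p⃗_e|² = (2.0228e-22)² + (1.7603e-22)² − 2·2.0228e-22·1.7603e-22·cos(37°)
|p⃗_e| = 1.2259e-22 kg·m/s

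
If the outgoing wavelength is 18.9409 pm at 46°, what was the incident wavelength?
18.2000 pm

From λ' = λ + Δλ, we have λ = λ' - Δλ

First calculate the Compton shift:
Δλ = λ_C(1 - cos θ)
Δλ = 2.4263 × (1 - cos(46°))
Δλ = 2.4263 × 0.3053
Δλ = 0.7409 pm

Initial wavelength:
λ = λ' - Δλ
λ = 18.9409 - 0.7409
λ = 18.2000 pm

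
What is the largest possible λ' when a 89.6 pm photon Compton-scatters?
94.4526 pm (at θ = 180°)

The Compton shift is Δλ = λ_C(1 − cos θ).

Since cos θ ranges from −1 to 1, the factor (1 − cos θ) ranges from 0 to 2; the maximum shift occurs at θ = 180° (backscattering):
Δλ_max = 2λ_C = 2 × 2.4263 pm = 4.8526 pm

Maximum scattered wavelength:
λ'_max = λ₀ + Δλ_max = 89.6 + 4.8526 = 94.4526 pm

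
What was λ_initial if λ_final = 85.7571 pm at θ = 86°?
83.5000 pm

From λ' = λ + Δλ, we have λ = λ' - Δλ

First calculate the Compton shift:
Δλ = λ_C(1 - cos θ)
Δλ = 2.4263 × (1 - cos(86°))
Δλ = 2.4263 × 0.9302
Δλ = 2.2571 pm

Initial wavelength:
λ = λ' - Δλ
λ = 85.7571 - 2.2571
λ = 83.5000 pm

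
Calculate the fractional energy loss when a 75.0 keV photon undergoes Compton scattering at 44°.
0.0396 (or 3.96%)

Calculate initial and final photon energies:

Initial: E₀ = 75.0 keV → λ₀ = 16.5312 pm
Compton shift: Δλ = 0.6810 pm
Final wavelength: λ' = 17.2122 pm
Final energy: E' = 72.0328 keV

Fractional energy loss:
(E₀ - E')/E₀ = (75.0000 - 72.0328)/75.0000
= 2.9672/75.0000
= 0.0396
= 3.96%

(Intermediate values are shown rounded; full precision is carried through to the final answer.)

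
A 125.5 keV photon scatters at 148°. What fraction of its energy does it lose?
0.3122 (or 31.22%)

Calculate initial and final photon energies:

Initial: E₀ = 125.5 keV → λ₀ = 9.8792 pm
Compton shift: Δλ = 4.4839 pm
Final wavelength: λ' = 14.3632 pm
Final energy: E' = 86.3210 keV

Fractional energy loss:
(E₀ - E')/E₀ = (125.5000 - 86.3210)/125.5000
= 39.1790/125.5000
= 0.3122
= 31.22%

(Intermediate values are shown rounded; full precision is carried through to the final answer.)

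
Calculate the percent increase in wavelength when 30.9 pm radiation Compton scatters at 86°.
7.3044%

Calculate the Compton shift:
Δλ = λ_C(1 - cos(86°))
Δλ = 2.4263 × (1 - cos(86°))
Δλ = 2.4263 × 0.9302
Δλ = 2.2571 pm

Percentage change:
(Δλ/λ₀) × 100 = (2.2571/30.9) × 100
= 7.3044%

(Intermediate values are shown rounded; full precision is carried through to the final answer.)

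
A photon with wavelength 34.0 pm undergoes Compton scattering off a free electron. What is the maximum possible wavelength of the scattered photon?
38.8526 pm (at θ = 180°)

The Compton shift is Δλ = λ_C(1 − cos θ).

Since cos θ ranges from −1 to 1, the factor (1 − cos θ) ranges from 0 to 2; the maximum shift occurs at θ = 180° (backscattering):
Δλ_max = 2λ_C = 2 × 2.4263 pm = 4.8526 pm

Maximum scattered wavelength:
λ'_max = λ₀ + Δλ_max = 34.0 + 4.8526 = 38.8526 pm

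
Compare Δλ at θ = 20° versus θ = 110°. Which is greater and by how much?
110° produces the larger shift by a factor of 22.253

Calculate both shifts using Δλ = λ_C(1 - cos θ):

For θ₁ = 20°:
Δλ₁ = 2.4263 × (1 - cos(20°))
Δλ₁ = 2.4263 × 0.0603
Δλ₁ = 0.1463 pm

For θ₂ = 110°:
Δλ₂ = 2.4263 × (1 - cos(110°))
Δλ₂ = 2.4263 × 1.3420
Δλ₂ = 3.2562 pm

The 110° angle produces the larger shift.
Ratio: 3.2562/0.1463 = 22.253

(Intermediate values are shown rounded; full precision is carried through to the final answer.)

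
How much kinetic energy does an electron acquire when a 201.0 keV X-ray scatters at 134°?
80.3944 keV

By energy conservation: K_e = E_initial - E_final

First find the scattered photon energy:
Initial wavelength: λ = hc/E = 6.1684 pm
Compton shift: Δλ = λ_C(1 - cos(134°)) = 4.1118 pm
Final wavelength: λ' = 6.1684 + 4.1118 = 10.2801 pm
Final photon energy: E' = hc/λ' = 120.6056 keV

Electron kinetic energy:
K_e = E - E' = 201.0000 - 120.6056 = 80.3944 keV

(Intermediate values are shown rounded; full precision is carried through to the final answer.)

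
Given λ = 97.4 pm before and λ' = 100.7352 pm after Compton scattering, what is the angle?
112.00°

First find the wavelength shift:
Δλ = λ' - λ = 100.7352 - 97.4 = 3.3352 pm

Using Δλ = λ_C(1 - cos θ), with λ_C = h/(m_e·c) ≈ 2.42631024 pm:
cos θ = 1 - Δλ/λ_C
cos θ = 1 - 3.3352/2.42631024
cos θ = -0.374598

θ = arccos(-0.374598)
θ = 112.00°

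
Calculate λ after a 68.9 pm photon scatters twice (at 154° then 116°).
76.9970 pm

Apply Compton shift twice:

First scattering at θ₁ = 154°:
Δλ₁ = λ_C(1 - cos(154°))
Δλ₁ = 2.4263 × 1.8988
Δλ₁ = 4.6071 pm

After first scattering:
λ₁ = 68.9 + 4.6071 = 73.5071 pm

Second scattering at θ₂ = 116°:
Δλ₂ = λ_C(1 - cos(116°))
Δλ₂ = 2.4263 × 1.4384
Δλ₂ = 3.4899 pm

Final wavelength:
λ₂ = 73.5071 + 3.4899 = 76.9970 pm

Total shift: Δλ_total = 4.6071 + 3.4899 = 8.0970 pm

(Intermediate values are shown rounded; full precision is carried through to the final answer.)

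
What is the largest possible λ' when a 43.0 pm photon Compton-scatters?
47.8526 pm (at θ = 180°)

The Compton shift is Δλ = λ_C(1 − cos θ).

Since cos θ ranges from −1 to 1, the factor (1 − cos θ) ranges from 0 to 2; the maximum shift occurs at θ = 180° (backscattering):
Δλ_max = 2λ_C = 2 × 2.4263 pm = 4.8526 pm

Maximum scattered wavelength:
λ'_max = λ₀ + Δλ_max = 43.0 + 4.8526 = 47.8526 pm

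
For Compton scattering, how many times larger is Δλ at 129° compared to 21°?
129° produces the larger shift by a factor of 24.531

Calculate both shifts using Δλ = λ_C(1 - cos θ):

For θ₁ = 21°:
Δλ₁ = 2.4263 × (1 - cos(21°))
Δλ₁ = 2.4263 × 0.0664
Δλ₁ = 0.1612 pm

For θ₂ = 129°:
Δλ₂ = 2.4263 × (1 - cos(129°))
Δλ₂ = 2.4263 × 1.6293
Δλ₂ = 3.9532 pm

The 129° angle produces the larger shift.
Ratio: 3.9532/0.1612 = 24.531

(Intermediate values are shown rounded; full precision is carried through to the final answer.)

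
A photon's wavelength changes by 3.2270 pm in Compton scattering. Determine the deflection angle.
109.27°

From the Compton formula Δλ = λ_C(1 - cos θ), we can solve for θ:

cos θ = 1 - Δλ/λ_C

Given:
- Δλ = 3.2270 pm
- λ_C = h/(m_e·c) ≈ 2.42631024 pm

cos θ = 1 - 3.2270/2.42631024
cos θ = 1 - 1.330003
cos θ = -0.330003

θ = arccos(-0.330003)
θ = 109.27°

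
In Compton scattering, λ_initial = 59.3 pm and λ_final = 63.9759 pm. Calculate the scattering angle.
158.00°

First find the wavelength shift:
Δλ = λ' - λ = 63.9759 - 59.3 = 4.6759 pm

Using Δλ = λ_C(1 - cos θ), with λ_C = h/(m_e·c) ≈ 2.42631024 pm:
cos θ = 1 - Δλ/λ_C
cos θ = 1 - 4.6759/2.42631024
cos θ = -0.927165

θ = arccos(-0.927165)
θ = 158.00°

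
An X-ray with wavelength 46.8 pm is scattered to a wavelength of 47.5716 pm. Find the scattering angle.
47.00°

First find the wavelength shift:
Δλ = λ' - λ = 47.5716 - 46.8 = 0.7716 pm

Using Δλ = λ_C(1 - cos θ), with λ_C = h/(m_e·c) ≈ 2.42631024 pm:
cos θ = 1 - Δλ/λ_C
cos θ = 1 - 0.7716/2.42631024
cos θ = 0.681986

θ = arccos(0.681986)
θ = 47.00°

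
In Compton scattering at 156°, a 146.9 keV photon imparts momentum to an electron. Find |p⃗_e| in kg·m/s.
1.2646e-22 kg·m/s

The electron is initially at rest, so by conservation of momentum:
p⃗_e = p⃗₀ − p⃗'  (incident photon momentum minus scattered photon momentum)

Photon momentum magnitudes (p = h/λ = E/c):
λ₀ = hc/E₀ = 8.4400 pm → p₀ = h/λ₀ = 7.8508e-23 kg·m/s
Δλ = λ_C(1 − cos 156°) = 4.6429 pm
λ' = 13.0829 pm → p' = h/λ' = 5.0647e-23 kg·m/s

The scattered photon makes angle θ = 156° with the incident direction, so by the law of cosines:
|p⃗_e|² = p₀² + p'² − 2p₀p'cos θ
|p⃗_e|² = (7.8508e-23)² + (5.0647e-23)² − 2·7.8508e-23·5.0647e-23·cos(156°)
|p⃗_e| = 1.2646e-22 kg·m/s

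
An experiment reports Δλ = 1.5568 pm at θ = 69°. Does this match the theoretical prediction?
Yes, consistent

Calculate the expected shift for θ = 69°:

Δλ_expected = λ_C(1 - cos(69°))
Δλ_expected = 2.4263 × (1 - cos(69°))
Δλ_expected = 2.4263 × 0.6416
Δλ_expected = 1.5568 pm

Given shift: 1.5568 pm
Expected shift: 1.5568 pm
Difference: 0.0000 pm

The values match. This is consistent with Compton scattering at the stated angle.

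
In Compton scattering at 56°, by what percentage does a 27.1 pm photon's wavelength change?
3.9466%

Calculate the Compton shift:
Δλ = λ_C(1 - cos(56°))
Δλ = 2.4263 × (1 - cos(56°))
Δλ = 2.4263 × 0.4408
Δλ = 1.0695 pm

Percentage change:
(Δλ/λ₀) × 100 = (1.0695/27.1) × 100
= 3.9466%

(Intermediate values are shown rounded; full precision is carried through to the final answer.)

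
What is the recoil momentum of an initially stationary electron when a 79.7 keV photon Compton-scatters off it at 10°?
7.4165e-24 kg·m/s

The electron is initially at rest, so by conservation of momentum:
p⃗_e = p⃗₀ − p⃗'  (incident photon momentum minus scattered photon momentum)

Photon momentum magnitudes (p = h/λ = E/c):
λ₀ = hc/E₀ = 15.5564 pm → p₀ = h/λ₀ = 4.2594e-23 kg·m/s
Δλ = λ_C(1 − cos 10°) = 0.0369 pm
λ' = 15.5932 pm → p' = h/λ' = 4.2493e-23 kg·m/s

The scattered photon makes angle θ = 10° with the incident direction, so by the law of cosines:
|p⃗_e|² = p₀² + p'² − 2p₀p'cos θ
|p⃗_e|² = (4.2594e-23)² + (4.2493e-23)² − 2·4.2594e-23·4.2493e-23·cos(10°)
|p⃗_e| = 7.4165e-24 kg·m/s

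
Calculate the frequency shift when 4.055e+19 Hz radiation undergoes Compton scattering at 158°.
1.571e+19 Hz (decrease)

Convert frequency to wavelength (c = 299792458 m/s):
λ₀ = c/f₀ = 299792458/4.055e+19 = 7.3931556e-12 m = 7.3932 pm

Calculate Compton shift:
Δλ = λ_C(1 - cos(158°)) = 4.6759 pm

Final wavelength:
λ' = λ₀ + Δλ = 7.3932 + 4.6759 = 12.0691 pm

Final frequency:
f' = c/λ' = 299792458/1.2069101e-11 = 2.4839667e+19 Hz

Frequency shift (decrease):
Δf = f₀ - f' = 4.055e+19 - 2.4839667e+19 = 1.571e+19 Hz

(Intermediate values are shown rounded; full precision is carried through to the final answer.)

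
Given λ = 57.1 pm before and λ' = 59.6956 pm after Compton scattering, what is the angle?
94.00°

First find the wavelength shift:
Δλ = λ' - λ = 59.6956 - 57.1 = 2.5956 pm

Using Δλ = λ_C(1 - cos θ), with λ_C = h/(m_e·c) ≈ 2.42631024 pm:
cos θ = 1 - Δλ/λ_C
cos θ = 1 - 2.5956/2.42631024
cos θ = -0.069773

θ = arccos(-0.069773)
θ = 94.00°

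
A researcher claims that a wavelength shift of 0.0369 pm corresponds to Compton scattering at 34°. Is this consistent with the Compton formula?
No, inconsistent

Calculate the expected shift for θ = 34°:

Δλ_expected = λ_C(1 - cos(34°))
Δλ_expected = 2.4263 × (1 - cos(34°))
Δλ_expected = 2.4263 × 0.1710
Δλ_expected = 0.4148 pm

Given shift: 0.0369 pm
Expected shift: 0.4148 pm
Difference: 0.3779 pm

The values do not match. The given shift corresponds to θ ≈ 10.0°, not 34°.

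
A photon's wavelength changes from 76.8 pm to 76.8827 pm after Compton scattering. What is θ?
15.00°

First find the wavelength shift:
Δλ = λ' - λ = 76.8827 - 76.8 = 0.0827 pm

Using Δλ = λ_C(1 - cos θ), with λ_C = h/(m_e·c) ≈ 2.42631024 pm:
cos θ = 1 - Δλ/λ_C
cos θ = 1 - 0.0827/2.42631024
cos θ = 0.965915

θ = arccos(0.965915)
θ = 15.00°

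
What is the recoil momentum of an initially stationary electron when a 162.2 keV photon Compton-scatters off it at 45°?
6.3888e-23 kg·m/s

The electron is initially at rest, so by conservation of momentum:
p⃗_e = p⃗₀ − p⃗'  (incident photon momentum minus scattered photon momentum)

Photon momentum magnitudes (p = h/λ = E/c):
λ₀ = hc/E₀ = 7.6439 pm → p₀ = h/λ₀ = 8.6684e-23 kg·m/s
Δλ = λ_C(1 − cos 45°) = 0.7106 pm
λ' = 8.3546 pm → p' = h/λ' = 7.9311e-23 kg·m/s

The scattered photon makes angle θ = 45° with the incident direction, so by the law of cosines:
|p⃗_e|² = p₀² + p'² − 2p₀p'cos θ
|p⃗_e|² = (8.6684e-23)² + (7.9311e-23)² − 2·8.6684e-23·7.9311e-23·cos(45°)
|p⃗_e| = 6.3888e-23 kg·m/s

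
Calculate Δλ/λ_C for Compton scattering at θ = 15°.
0.0341 λ_C

The Compton shift formula is:
Δλ = λ_C(1 - cos θ)

Dividing both sides by λ_C:
Δλ/λ_C = 1 - cos θ

For θ = 15°:
Δλ/λ_C = 1 - cos(15°)
Δλ/λ_C = 1 - 0.9659
Δλ/λ_C = 0.0341

This means the shift is 0.0341 × λ_C = 0.0827 pm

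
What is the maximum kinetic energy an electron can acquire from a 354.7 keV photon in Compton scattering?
206.1819 keV

Maximum energy transfer occurs at θ = 180° (backscattering).

Initial photon: E₀ = 354.7 keV → λ₀ = 3.4955 pm

Maximum Compton shift (at 180°):
Δλ_max = 2λ_C = 2 × 2.4263 = 4.8526 pm

Final wavelength:
λ' = 3.4955 + 4.8526 = 8.3481 pm

Minimum photon energy (maximum energy to electron):
E'_min = hc/λ' = 148.5181 keV

Maximum electron kinetic energy:
K_max = E₀ - E'_min = 354.7000 - 148.5181 = 206.1819 keV

(Intermediate values are shown rounded; full precision is carried through to the final answer.)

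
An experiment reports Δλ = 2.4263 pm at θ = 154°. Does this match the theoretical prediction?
No, inconsistent

Calculate the expected shift for θ = 154°:

Δλ_expected = λ_C(1 - cos(154°))
Δλ_expected = 2.4263 × (1 - cos(154°))
Δλ_expected = 2.4263 × 1.8988
Δλ_expected = 4.6071 pm

Given shift: 2.4263 pm
Expected shift: 4.6071 pm
Difference: 2.1808 pm

The values do not match. The given shift corresponds to θ ≈ 90.0°, not 154°.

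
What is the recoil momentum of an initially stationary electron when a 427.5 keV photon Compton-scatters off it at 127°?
2.9762e-22 kg·m/s

The electron is initially at rest, so by conservation of momentum:
p⃗_e = p⃗₀ − p⃗'  (incident photon momentum minus scattered photon momentum)

Photon momentum magnitudes (p = h/λ = E/c):
λ₀ = hc/E₀ = 2.9002 pm → p₀ = h/λ₀ = 2.2847e-22 kg·m/s
Δλ = λ_C(1 − cos 127°) = 3.8865 pm
λ' = 6.7867 pm → p' = h/λ' = 9.7633e-23 kg·m/s

The scattered photon makes angle θ = 127° with the incident direction, so by the law of cosines:
|p⃗_e|² = p₀² + p'² − 2p₀p'cos θ
|p⃗_e|² = (2.2847e-22)² + (9.7633e-23)² − 2·2.2847e-22·9.7633e-23·cos(127°)
|p⃗_e| = 2.9762e-22 kg·m/s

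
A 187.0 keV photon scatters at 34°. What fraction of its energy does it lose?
0.0589 (or 5.89%)

Calculate initial and final photon energies:

Initial: E₀ = 187.0 keV → λ₀ = 6.6302 pm
Compton shift: Δλ = 0.4148 pm
Final wavelength: λ' = 7.0450 pm
Final energy: E' = 175.9895 keV

Fractional energy loss:
(E₀ - E')/E₀ = (187.0000 - 175.9895)/187.0000
= 11.0105/187.0000
= 0.0589
= 5.89%

(Intermediate values are shown rounded; full precision is carried through to the final answer.)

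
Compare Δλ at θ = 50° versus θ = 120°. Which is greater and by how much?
120° produces the larger shift by a factor of 4.199

Calculate both shifts using Δλ = λ_C(1 - cos θ):

For θ₁ = 50°:
Δλ₁ = 2.4263 × (1 - cos(50°))
Δλ₁ = 2.4263 × 0.3572
Δλ₁ = 0.8667 pm

For θ₂ = 120°:
Δλ₂ = 2.4263 × (1 - cos(120°))
Δλ₂ = 2.4263 × 1.5000
Δλ₂ = 3.6395 pm

The 120° angle produces the larger shift.
Ratio: 3.6395/0.8667 = 4.199

(Intermediate values are shown rounded; full precision is carried through to the final answer.)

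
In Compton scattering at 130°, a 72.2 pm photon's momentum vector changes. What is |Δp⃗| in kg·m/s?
1.6201e-23 kg·m/s

Photon momentum magnitude is p = h/λ.

Initial momentum:
p₀ = h/λ = 6.6261e-34/7.2200e-11 = 9.1774e-24 kg·m/s

After scattering:
λ' = λ + Δλ = 72.2 + 3.9859 = 76.1859 pm
p' = h/λ' = 6.6261e-34/7.6186e-11 = 8.6972e-24 kg·m/s

Momentum is a vector; the scattered photon's direction makes angle θ = 130° with the incident direction. The magnitude of the vector change Δp⃗ = p⃗₀ − p⃗' is found from the law of cosines:
|Δp⃗|² = p₀² + p'² − 2p₀p'cos θ
|Δp⃗|² = (9.1774e-24)² + (8.6972e-24)² − 2·9.1774e-24·8.6972e-24·cos(130°)
|Δp⃗| = 1.6201e-23 kg·m/s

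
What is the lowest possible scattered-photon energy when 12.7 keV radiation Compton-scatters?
12.0986 keV (at θ = 180°)

The scattered photon has minimum energy when its wavelength is maximum, i.e., when the Compton shift Δλ = λ_C(1 − cos θ) is maximum. This occurs at θ = 180° (backscattering), giving Δλ_max = 2λ_C = 4.8526 pm.

Initial wavelength: λ₀ = hc/E₀ = 97.6254 pm
Maximum final wavelength: λ'_max = λ₀ + 2λ_C = 97.6254 + 4.8526 = 102.4780 pm
Minimum final energy: E'_min = hc/λ'_max = 12.0986 keV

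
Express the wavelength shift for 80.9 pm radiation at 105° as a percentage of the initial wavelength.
3.7754%

Calculate the Compton shift:
Δλ = λ_C(1 - cos(105°))
Δλ = 2.4263 × (1 - cos(105°))
Δλ = 2.4263 × 1.2588
Δλ = 3.0543 pm

Percentage change:
(Δλ/λ₀) × 100 = (3.0543/80.9) × 100
= 3.7754%

(Intermediate values are shown rounded; full precision is carried through to the final answer.)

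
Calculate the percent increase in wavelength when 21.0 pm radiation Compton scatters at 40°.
2.7031%

Calculate the Compton shift:
Δλ = λ_C(1 - cos(40°))
Δλ = 2.4263 × (1 - cos(40°))
Δλ = 2.4263 × 0.2340
Δλ = 0.5676 pm

Percentage change:
(Δλ/λ₀) × 100 = (0.5676/21.0) × 100
= 2.7031%

(Intermediate values are shown rounded; full precision is carried through to the final answer.)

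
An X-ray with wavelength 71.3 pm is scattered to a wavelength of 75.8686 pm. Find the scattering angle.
152.00°

First find the wavelength shift:
Δλ = λ' - λ = 75.8686 - 71.3 = 4.5686 pm

Using Δλ = λ_C(1 - cos θ), with λ_C = h/(m_e·c) ≈ 2.42631024 pm:
cos θ = 1 - Δλ/λ_C
cos θ = 1 - 4.5686/2.42631024
cos θ = -0.882941

θ = arccos(-0.882941)
θ = 152.00°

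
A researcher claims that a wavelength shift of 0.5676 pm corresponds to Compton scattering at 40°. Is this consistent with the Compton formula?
Yes, consistent

Calculate the expected shift for θ = 40°:

Δλ_expected = λ_C(1 - cos(40°))
Δλ_expected = 2.4263 × (1 - cos(40°))
Δλ_expected = 2.4263 × 0.2340
Δλ_expected = 0.5676 pm

Given shift: 0.5676 pm
Expected shift: 0.5676 pm
Difference: 0.0000 pm

The values match. This is consistent with Compton scattering at the stated angle.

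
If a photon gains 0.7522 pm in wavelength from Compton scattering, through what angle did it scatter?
46.37°

From the Compton formula Δλ = λ_C(1 - cos θ), we can solve for θ:

cos θ = 1 - Δλ/λ_C

Given:
- Δλ = 0.7522 pm
- λ_C = h/(m_e·c) ≈ 2.42631024 pm

cos θ = 1 - 0.7522/2.42631024
cos θ = 1 - 0.310018
cos θ = 0.689982

θ = arccos(0.689982)
θ = 46.37°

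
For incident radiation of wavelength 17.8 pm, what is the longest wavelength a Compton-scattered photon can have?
22.6526 pm (at θ = 180°)

The Compton shift is Δλ = λ_C(1 − cos θ).

Since cos θ ranges from −1 to 1, the factor (1 − cos θ) ranges from 0 to 2; the maximum shift occurs at θ = 180° (backscattering):
Δλ_max = 2λ_C = 2 × 2.4263 pm = 4.8526 pm

Maximum scattered wavelength:
λ'_max = λ₀ + Δλ_max = 17.8 + 4.8526 = 22.6526 pm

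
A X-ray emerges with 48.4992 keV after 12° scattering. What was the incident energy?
48.6000 keV

Convert final energy to wavelength (hc ≈ 1239.842 keV·pm):
λ' = hc/E' = 1239.842 / 48.4992 = 25.5642 pm

Calculate the Compton shift:
Δλ = λ_C(1 - cos(12°))
Δλ = 2.4263 × (1 - cos(12°))
Δλ = 0.0530 pm

Initial wavelength:
λ = λ' - Δλ = 25.5642 - 0.0530 = 25.5112 pm

Initial energy:
E = hc/λ = 1239.842 / 25.5112 = 48.6000 keV

(Intermediate values are shown rounded; full precision is carried through to the final answer.)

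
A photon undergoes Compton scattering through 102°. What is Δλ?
2.9308 pm

Using the Compton scattering formula:
Δλ = λ_C(1 - cos θ)

where λ_C = h/(m_e·c) ≈ 2.4263 pm is the Compton wavelength of an electron.

For θ = 102°:
cos(102°) = -0.2079
1 - cos(102°) = 1.2079

Δλ = 2.4263 × 1.2079
Δλ = 2.9308 pm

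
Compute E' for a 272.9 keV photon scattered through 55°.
222.2797 keV

First convert energy to wavelength:
λ = hc/E, with hc ≈ 1239.842 keV·pm (i.e. 1239.842 eV·nm)

For E = 272.9 keV = 272900 eV:
λ = 1239.842 keV·pm / 272.9 keV
λ = 4.5432 pm

Calculate the Compton shift:
Δλ = λ_C(1 - cos(55°)) = 2.4263 × 0.4264
Δλ = 1.0346 pm

Final wavelength:
λ' = 4.5432 + 1.0346 = 5.5778 pm

Final energy:
E' = hc/λ' = 1239.842 / 5.5778 = 222.2797 keV

(Intermediate values are shown rounded; full precision is carried through to the final answer.)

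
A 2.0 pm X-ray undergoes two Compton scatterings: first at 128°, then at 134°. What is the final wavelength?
10.0319 pm

Apply Compton shift twice:

First scattering at θ₁ = 128°:
Δλ₁ = λ_C(1 - cos(128°))
Δλ₁ = 2.4263 × 1.6157
Δλ₁ = 3.9201 pm

After first scattering:
λ₁ = 2.0 + 3.9201 = 5.9201 pm

Second scattering at θ₂ = 134°:
Δλ₂ = λ_C(1 - cos(134°))
Δλ₂ = 2.4263 × 1.6947
Δλ₂ = 4.1118 pm

Final wavelength:
λ₂ = 5.9201 + 4.1118 = 10.0319 pm

Total shift: Δλ_total = 3.9201 + 4.1118 = 8.0319 pm

(Intermediate values are shown rounded; full precision is carried through to the final answer.)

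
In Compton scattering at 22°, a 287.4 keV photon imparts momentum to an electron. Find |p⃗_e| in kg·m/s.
5.7767e-23 kg·m/s

The electron is initially at rest, so by conservation of momentum:
p⃗_e = p⃗₀ − p⃗'  (incident photon momentum minus scattered photon momentum)

Photon momentum magnitudes (p = h/λ = E/c):
λ₀ = hc/E₀ = 4.3140 pm → p₀ = h/λ₀ = 1.5359e-22 kg·m/s
Δλ = λ_C(1 − cos 22°) = 0.1767 pm
λ' = 4.4907 pm → p' = h/λ' = 1.4755e-22 kg·m/s

The scattered photon makes angle θ = 22° with the incident direction, so by the law of cosines:
|p⃗_e|² = p₀² + p'² − 2p₀p'cos θ
|p⃗_e|² = (1.5359e-22)² + (1.4755e-22)² − 2·1.5359e-22·1.4755e-22·cos(22°)
|p⃗_e| = 5.7767e-23 kg·m/s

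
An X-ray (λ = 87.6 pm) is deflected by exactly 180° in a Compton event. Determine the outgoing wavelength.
92.4526 pm

Using the Compton formula: λ' = λ + λ_C(1 − cos θ)

For θ = 180°, cos θ = -1 (exact) = -1.0000, so:
1 − cos 180° = 1 − (-1) = 2.0000

Δλ = λ_C × 2.0000 = 2.4263 × 2.0000 = 4.8526 pm

λ' = 87.6 + 4.8526 = 92.4526 pm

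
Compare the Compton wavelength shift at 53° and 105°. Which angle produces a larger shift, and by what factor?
105° produces the larger shift by a factor of 3.161

Calculate both shifts using Δλ = λ_C(1 - cos θ):

For θ₁ = 53°:
Δλ₁ = 2.4263 × (1 - cos(53°))
Δλ₁ = 2.4263 × 0.3982
Δλ₁ = 0.9661 pm

For θ₂ = 105°:
Δλ₂ = 2.4263 × (1 - cos(105°))
Δλ₂ = 2.4263 × 1.2588
Δλ₂ = 3.0543 pm

The 105° angle produces the larger shift.
Ratio: 3.0543/0.9661 = 3.161

(Intermediate values are shown rounded; full precision is carried through to the final answer.)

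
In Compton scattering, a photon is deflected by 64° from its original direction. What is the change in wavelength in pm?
1.3627 pm

Using the Compton scattering formula:
Δλ = λ_C(1 - cos θ)

where λ_C = h/(m_e·c) ≈ 2.4263 pm is the Compton wavelength of an electron.

For θ = 64°:
cos(64°) = 0.4384
1 - cos(64°) = 0.5616

Δλ = 2.4263 × 0.5616
Δλ = 1.3627 pm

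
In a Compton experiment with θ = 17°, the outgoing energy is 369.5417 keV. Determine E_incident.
381.6000 keV

Convert final energy to wavelength (hc ≈ 1239.842 keV·pm):
λ' = hc/E' = 1239.842 / 369.5417 = 3.3551 pm

Calculate the Compton shift:
Δλ = λ_C(1 - cos(17°))
Δλ = 2.4263 × (1 - cos(17°))
Δλ = 0.1060 pm

Initial wavelength:
λ = λ' - Δλ = 3.3551 - 0.1060 = 3.2491 pm

Initial energy:
E = hc/λ = 1239.842 / 3.2491 = 381.6000 keV

(Intermediate values are shown rounded; full precision is carried through to the final answer.)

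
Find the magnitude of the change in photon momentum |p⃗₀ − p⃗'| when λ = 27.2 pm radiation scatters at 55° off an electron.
2.2099e-23 kg·m/s

Photon momentum magnitude is p = h/λ.

Initial momentum:
p₀ = h/λ = 6.6261e-34/2.7200e-11 = 2.4361e-23 kg·m/s

After scattering:
λ' = λ + Δλ = 27.2 + 1.0346 = 28.2346 pm
p' = h/λ' = 6.6261e-34/2.8235e-11 = 2.3468e-23 kg·m/s

Momentum is a vector; the scattered photon's direction makes angle θ = 55° with the incident direction. The magnitude of the vector change Δp⃗ = p⃗₀ − p⃗' is found from the law of cosines:
|Δp⃗|² = p₀² + p'² − 2p₀p'cos θ
|Δp⃗|² = (2.4361e-23)² + (2.3468e-23)² − 2·2.4361e-23·2.3468e-23·cos(55°)
|Δp⃗| = 2.2099e-23 kg·m/s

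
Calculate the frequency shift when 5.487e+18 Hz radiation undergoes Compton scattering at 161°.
4.364e+17 Hz (decrease)

Convert frequency to wavelength (c = 299792458 m/s):
λ₀ = c/f₀ = 299792458/5.487e+18 = 5.4636861e-11 m = 54.6369 pm

Calculate Compton shift:
Δλ = λ_C(1 - cos(161°)) = 4.7204 pm

Final wavelength:
λ' = λ₀ + Δλ = 54.6369 + 4.7204 = 59.3573 pm

Final frequency:
f' = c/λ' = 299792458/5.9357293e-11 = 5.0506424e+18 Hz

Frequency shift (decrease):
Δf = f₀ - f' = 5.487e+18 - 5.0506424e+18 = 4.364e+17 Hz

(Intermediate values are shown rounded; full precision is carried through to the final answer.)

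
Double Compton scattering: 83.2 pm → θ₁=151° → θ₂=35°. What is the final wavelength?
88.1872 pm

Apply Compton shift twice:

First scattering at θ₁ = 151°:
Δλ₁ = λ_C(1 - cos(151°))
Δλ₁ = 2.4263 × 1.8746
Δλ₁ = 4.5484 pm

After first scattering:
λ₁ = 83.2 + 4.5484 = 87.7484 pm

Second scattering at θ₂ = 35°:
Δλ₂ = λ_C(1 - cos(35°))
Δλ₂ = 2.4263 × 0.1808
Δλ₂ = 0.4388 pm

Final wavelength:
λ₂ = 87.7484 + 0.4388 = 88.1872 pm

Total shift: Δλ_total = 4.5484 + 0.4388 = 4.9872 pm

(Intermediate values are shown rounded; full precision is carried through to the final answer.)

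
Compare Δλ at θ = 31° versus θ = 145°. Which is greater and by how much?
145° produces the larger shift by a factor of 12.736

Calculate both shifts using Δλ = λ_C(1 - cos θ):

For θ₁ = 31°:
Δλ₁ = 2.4263 × (1 - cos(31°))
Δλ₁ = 2.4263 × 0.1428
Δλ₁ = 0.3466 pm

For θ₂ = 145°:
Δλ₂ = 2.4263 × (1 - cos(145°))
Δλ₂ = 2.4263 × 1.8192
Δλ₂ = 4.4138 pm

The 145° angle produces the larger shift.
Ratio: 4.4138/0.3466 = 12.736

(Intermediate values are shown rounded; full precision is carried through to the final answer.)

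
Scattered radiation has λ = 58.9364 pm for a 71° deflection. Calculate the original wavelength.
57.3000 pm

From λ' = λ + Δλ, we have λ = λ' - Δλ

First calculate the Compton shift:
Δλ = λ_C(1 - cos θ)
Δλ = 2.4263 × (1 - cos(71°))
Δλ = 2.4263 × 0.6744
Δλ = 1.6364 pm

Initial wavelength:
λ = λ' - Δλ
λ = 58.9364 - 1.6364
λ = 57.3000 pm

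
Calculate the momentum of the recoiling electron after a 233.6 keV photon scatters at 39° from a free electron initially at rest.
8.0235e-23 kg·m/s

The electron is initially at rest, so by conservation of momentum:
p⃗_e = p⃗₀ − p⃗'  (incident photon momentum minus scattered photon momentum)

Photon momentum magnitudes (p = h/λ = E/c):
λ₀ = hc/E₀ = 5.3075 pm → p₀ = h/λ₀ = 1.2484e-22 kg·m/s
Δλ = λ_C(1 − cos 39°) = 0.5407 pm
λ' = 5.8483 pm → p' = h/λ' = 1.1330e-22 kg·m/s

The scattered photon makes angle θ = 39° with the incident direction, so by the law of cosines:
|p⃗_e|² = p₀² + p'² − 2p₀p'cos θ
|p⃗_e|² = (1.2484e-22)² + (1.1330e-22)² − 2·1.2484e-22·1.1330e-22·cos(39°)
|p⃗_e| = 8.0235e-23 kg·m/s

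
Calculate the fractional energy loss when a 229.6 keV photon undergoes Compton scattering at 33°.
0.0676 (or 6.76%)

Calculate initial and final photon energies:

Initial: E₀ = 229.6 keV → λ₀ = 5.4000 pm
Compton shift: Δλ = 0.3914 pm
Final wavelength: λ' = 5.7914 pm
Final energy: E' = 214.0817 keV

Fractional energy loss:
(E₀ - E')/E₀ = (229.6000 - 214.0817)/229.6000
= 15.5183/229.6000
= 0.0676
= 6.76%

(Intermediate values are shown rounded; full precision is carried through to the final answer.)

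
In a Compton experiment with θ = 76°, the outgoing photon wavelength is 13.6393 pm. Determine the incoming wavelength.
11.8000 pm

From λ' = λ + Δλ, we have λ = λ' - Δλ

First calculate the Compton shift:
Δλ = λ_C(1 - cos θ)
Δλ = 2.4263 × (1 - cos(76°))
Δλ = 2.4263 × 0.7581
Δλ = 1.8393 pm

Initial wavelength:
λ = λ' - Δλ
λ = 13.6393 - 1.8393
λ = 11.8000 pm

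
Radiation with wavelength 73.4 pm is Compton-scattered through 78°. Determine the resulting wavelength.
75.3219 pm

Using the Compton scattering formula:
λ' = λ + Δλ = λ + λ_C(1 - cos θ)

Given:
- Initial wavelength λ = 73.4 pm
- Scattering angle θ = 78°
- Compton wavelength λ_C ≈ 2.4263 pm

Calculate the shift:
Δλ = 2.4263 × (1 - cos(78°))
Δλ = 2.4263 × 0.7921
Δλ = 1.9219 pm

Final wavelength:
λ' = 73.4 + 1.9219 = 75.3219 pm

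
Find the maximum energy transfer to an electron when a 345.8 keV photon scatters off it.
198.8654 keV

Maximum energy transfer occurs at θ = 180° (backscattering).

Initial photon: E₀ = 345.8 keV → λ₀ = 3.5854 pm

Maximum Compton shift (at 180°):
Δλ_max = 2λ_C = 2 × 2.4263 = 4.8526 pm

Final wavelength:
λ' = 3.5854 + 4.8526 = 8.4381 pm

Minimum photon energy (maximum energy to electron):
E'_min = hc/λ' = 146.9346 keV

Maximum electron kinetic energy:
K_max = E₀ - E'_min = 345.8000 - 146.9346 = 198.8654 keV

(Intermediate values are shown rounded; full precision is carried through to the final answer.)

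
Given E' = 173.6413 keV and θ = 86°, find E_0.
253.9001 keV

Convert final energy to wavelength (hc ≈ 1239.842 keV·pm):
λ' = hc/E' = 1239.842 / 173.6413 = 7.1402 pm

Calculate the Compton shift:
Δλ = λ_C(1 - cos(86°))
Δλ = 2.4263 × (1 - cos(86°))
Δλ = 2.2571 pm

Initial wavelength:
λ = λ' - Δλ = 7.1402 - 2.2571 = 4.8832 pm

Initial energy:
E = hc/λ = 1239.842 / 4.8832 = 253.9001 keV

(Intermediate values are shown rounded; full precision is carried through to the final answer.)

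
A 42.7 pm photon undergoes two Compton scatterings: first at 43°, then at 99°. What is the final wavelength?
46.1577 pm

Apply Compton shift twice:

First scattering at θ₁ = 43°:
Δλ₁ = λ_C(1 - cos(43°))
Δλ₁ = 2.4263 × 0.2686
Δλ₁ = 0.6518 pm

After first scattering:
λ₁ = 42.7 + 0.6518 = 43.3518 pm

Second scattering at θ₂ = 99°:
Δλ₂ = λ_C(1 - cos(99°))
Δλ₂ = 2.4263 × 1.1564
Δλ₂ = 2.8059 pm

Final wavelength:
λ₂ = 43.3518 + 2.8059 = 46.1577 pm

Total shift: Δλ_total = 0.6518 + 2.8059 = 3.4577 pm

(Intermediate values are shown rounded; full precision is carried through to the final answer.)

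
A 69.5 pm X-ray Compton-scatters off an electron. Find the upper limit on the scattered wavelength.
74.3526 pm (at θ = 180°)

The Compton shift is Δλ = λ_C(1 − cos θ).

Since cos θ ranges from −1 to 1, the factor (1 − cos θ) ranges from 0 to 2; the maximum shift occurs at θ = 180° (backscattering):
Δλ_max = 2λ_C = 2 × 2.4263 pm = 4.8526 pm

Maximum scattered wavelength:
λ'_max = λ₀ + Δλ_max = 69.5 + 4.8526 = 74.3526 pm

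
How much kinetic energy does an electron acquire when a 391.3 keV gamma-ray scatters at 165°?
235.1184 keV

By energy conservation: K_e = E_initial - E_final

First find the scattered photon energy:
Initial wavelength: λ = hc/E = 3.1685 pm
Compton shift: Δλ = λ_C(1 - cos(165°)) = 4.7699 pm
Final wavelength: λ' = 3.1685 + 4.7699 = 7.9385 pm
Final photon energy: E' = hc/λ' = 156.1816 keV

Electron kinetic energy:
K_e = E - E' = 391.3000 - 156.1816 = 235.1184 keV

(Intermediate values are shown rounded; full precision is carried through to the final answer.)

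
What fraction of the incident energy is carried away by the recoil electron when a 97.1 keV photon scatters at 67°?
0.1038 (or 10.38%)

Calculate initial and final photon energies:

Initial: E₀ = 97.1 keV → λ₀ = 12.7687 pm
Compton shift: Δλ = 1.4783 pm
Final wavelength: λ' = 14.2470 pm
Final energy: E' = 87.0249 keV

Fractional energy loss:
(E₀ - E')/E₀ = (97.1000 - 87.0249)/97.1000
= 10.0751/97.1000
= 0.1038
= 10.38%

(Intermediate values are shown rounded; full precision is carried through to the final answer.)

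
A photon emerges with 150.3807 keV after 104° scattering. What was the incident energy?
237.0000 keV

Convert final energy to wavelength (hc ≈ 1239.842 keV·pm):
λ' = hc/E' = 1239.842 / 150.3807 = 8.2447 pm

Calculate the Compton shift:
Δλ = λ_C(1 - cos(104°))
Δλ = 2.4263 × (1 - cos(104°))
Δλ = 3.0133 pm

Initial wavelength:
λ = λ' - Δλ = 8.2447 - 3.0133 = 5.2314 pm

Initial energy:
E = hc/λ = 1239.842 / 5.2314 = 237.0000 keV

(Intermediate values are shown rounded; full precision is carried through to the final answer.)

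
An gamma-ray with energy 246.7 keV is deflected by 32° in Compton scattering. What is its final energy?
229.8392 keV

First convert energy to wavelength:
λ = hc/E, with hc ≈ 1239.842 keV·pm (i.e. 1239.842 eV·nm)

For E = 246.7 keV = 246700 eV:
λ = 1239.842 keV·pm / 246.7 keV
λ = 5.0257 pm

Calculate the Compton shift:
Δλ = λ_C(1 - cos(32°)) = 2.4263 × 0.1520
Δλ = 0.3687 pm

Final wavelength:
λ' = 5.0257 + 0.3687 = 5.3944 pm

Final energy:
E' = hc/λ' = 1239.842 / 5.3944 = 229.8392 keV

(Intermediate values are shown rounded; full precision is carried through to the final answer.)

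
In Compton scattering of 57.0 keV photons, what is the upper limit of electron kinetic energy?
10.3968 keV

Maximum energy transfer occurs at θ = 180° (backscattering).

Initial photon: E₀ = 57.0 keV → λ₀ = 21.7516 pm

Maximum Compton shift (at 180°):
Δλ_max = 2λ_C = 2 × 2.4263 = 4.8526 pm

Final wavelength:
λ' = 21.7516 + 4.8526 = 26.6042 pm

Minimum photon energy (maximum energy to electron):
E'_min = hc/λ' = 46.6032 keV

Maximum electron kinetic energy:
K_max = E₀ - E'_min = 57.0000 - 46.6032 = 10.3968 keV

(Intermediate values are shown rounded; full precision is carried through to the final answer.)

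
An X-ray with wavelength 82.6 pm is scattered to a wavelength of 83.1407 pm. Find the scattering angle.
39.00°

First find the wavelength shift:
Δλ = λ' - λ = 83.1407 - 82.6 = 0.5407 pm

Using Δλ = λ_C(1 - cos θ), with λ_C = h/(m_e·c) ≈ 2.42631024 pm:
cos θ = 1 - Δλ/λ_C
cos θ = 1 - 0.5407/2.42631024
cos θ = 0.777151

θ = arccos(0.777151)
θ = 39.00°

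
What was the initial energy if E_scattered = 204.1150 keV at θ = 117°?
486.8998 keV

Convert final energy to wavelength (hc ≈ 1239.842 keV·pm):
λ' = hc/E' = 1239.842 / 204.1150 = 6.0742 pm

Calculate the Compton shift:
Δλ = λ_C(1 - cos(117°))
Δλ = 2.4263 × (1 - cos(117°))
Δλ = 3.5278 pm

Initial wavelength:
λ = λ' - Δλ = 6.0742 - 3.5278 = 2.5464 pm

Initial energy:
E = hc/λ = 1239.842 / 2.5464 = 486.8998 keV

(Intermediate values are shown rounded; full precision is carried through to the final answer.)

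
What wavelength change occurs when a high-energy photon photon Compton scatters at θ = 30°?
0.3251 pm

Using the Compton scattering formula:
Δλ = λ_C(1 - cos θ)

where λ_C = h/(m_e·c) ≈ 2.4263 pm is the Compton wavelength of an electron.

For θ = 30°:
cos(30°) = 0.8660
1 - cos(30°) = 0.1340

Δλ = 2.4263 × 0.1340
Δλ = 0.3251 pm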